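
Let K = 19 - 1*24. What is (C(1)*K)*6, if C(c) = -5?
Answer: 150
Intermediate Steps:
K = -5 (K = 19 - 24 = -5)
(C(1)*K)*6 = -5*(-5)*6 = 25*6 = 150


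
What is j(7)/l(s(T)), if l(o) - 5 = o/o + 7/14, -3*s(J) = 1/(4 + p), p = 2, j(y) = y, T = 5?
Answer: 14/13 ≈ 1.0769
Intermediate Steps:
s(J) = -1/18 (s(J) = -1/(3*(4 + 2)) = -⅓/6 = -⅓*⅙ = -1/18)
l(o) = 13/2 (l(o) = 5 + (o/o + 7/14) = 5 + (1 + 7*(1/14)) = 5 + (1 + ½) = 5 + 3/2 = 13/2)
j(7)/l(s(T)) = 7/(13/2) = 7*(2/13) = 14/13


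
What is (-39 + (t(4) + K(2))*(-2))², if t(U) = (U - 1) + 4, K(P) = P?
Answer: 3249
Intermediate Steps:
t(U) = 3 + U (t(U) = (-1 + U) + 4 = 3 + U)
(-39 + (t(4) + K(2))*(-2))² = (-39 + ((3 + 4) + 2)*(-2))² = (-39 + (7 + 2)*(-2))² = (-39 + 9*(-2))² = (-39 - 18)² = (-57)² = 3249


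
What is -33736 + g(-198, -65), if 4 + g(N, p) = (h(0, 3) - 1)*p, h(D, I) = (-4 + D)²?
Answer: -34715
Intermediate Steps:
g(N, p) = -4 + 15*p (g(N, p) = -4 + ((-4 + 0)² - 1)*p = -4 + ((-4)² - 1)*p = -4 + (16 - 1)*p = -4 + 15*p)
-33736 + g(-198, -65) = -33736 + (-4 + 15*(-65)) = -33736 + (-4 - 975) = -33736 - 979 = -34715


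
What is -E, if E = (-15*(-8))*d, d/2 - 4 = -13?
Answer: 2160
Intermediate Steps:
d = -18 (d = 8 + 2*(-13) = 8 - 26 = -18)
E = -2160 (E = -15*(-8)*(-18) = 120*(-18) = -2160)
-E = -1*(-2160) = 2160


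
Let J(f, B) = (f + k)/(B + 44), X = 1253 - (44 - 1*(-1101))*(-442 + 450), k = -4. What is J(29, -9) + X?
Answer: -55344/7 ≈ -7906.3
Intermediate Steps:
X = -7907 (X = 1253 - (44 + 1101)*8 = 1253 - 1145*8 = 1253 - 1*9160 = 1253 - 9160 = -7907)
J(f, B) = (-4 + f)/(44 + B) (J(f, B) = (f - 4)/(B + 44) = (-4 + f)/(44 + B))
J(29, -9) + X = (-4 + 29)/(44 - 9) - 7907 = 25/35 - 7907 = (1/35)*25 - 7907 = 5/7 - 7907 = -55344/7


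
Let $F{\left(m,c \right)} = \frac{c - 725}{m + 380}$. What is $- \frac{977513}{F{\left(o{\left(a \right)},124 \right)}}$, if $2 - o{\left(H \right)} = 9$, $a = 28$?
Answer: $\frac{364612349}{601} \approx 6.0668 \cdot 10^{5}$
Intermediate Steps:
$o{\left(H \right)} = -7$ ($o{\left(H \right)} = 2 - 9 = -7$)
$F{\left(m,c \right)} = \frac{-725 + c}{380 + m}$
$- \frac{977513}{F{\left(o{\left(a \right)},124 \right)}} = - \frac{977513}{\frac{1}{380 - 7} \left(-725 + 124\right)} = - \frac{977513}{\frac{1}{373} \left(-601\right)} = - \frac{977513}{- \frac{601}{373}} = \left(-977513\right) \left(- \frac{373}{601}\right) = \frac{364612349}{601}$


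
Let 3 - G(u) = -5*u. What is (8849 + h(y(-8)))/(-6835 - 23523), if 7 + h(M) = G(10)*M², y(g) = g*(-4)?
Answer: -31557/15179 ≈ -2.0790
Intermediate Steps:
G(u) = 3 + 5*u (G(u) = 3 - (-5)*u = 3 + 5*u)
y(g) = -4*g
h(M) = -7 + 53*M² (h(M) = -7 + (3 + 5*10)*M² = -7 + (3 + 50)*M² = -7 + 53*M²)
(8849 + h(y(-8)))/(-6835 - 23523) = (8849 + (-7 + 53*(-4*(-8))²))/(-6835 - 23523) = (8849 + (-7 + 53*32²))/(-30358) = (8849 + (-7 + 53*1024))*(-1/30358) = (8849 + (-7 + 54272))*(-1/30358) = (8849 + 54265)*(-1/30358) = 63114*(-1/30358) = -31557/15179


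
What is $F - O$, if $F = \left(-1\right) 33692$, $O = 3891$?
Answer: $-37583$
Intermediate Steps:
$F = -33692$
$F - O = -33692 - 3891 = -37583$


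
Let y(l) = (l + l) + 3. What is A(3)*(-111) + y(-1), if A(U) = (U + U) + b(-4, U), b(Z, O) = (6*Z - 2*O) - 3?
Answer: 2998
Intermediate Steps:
b(Z, O) = -3 - 2*O + 6*Z (b(Z, O) = (-2*O + 6*Z) - 3 = -3 - 2*O + 6*Z)
y(l) = 3 + 2*l (y(l) = 2*l + 3 = 3 + 2*l)
A(U) = -27 (A(U) = (U + U) + (-3 - 2*U + 6*(-4)) = 2*U + (-3 - 2*U - 24) = 2*U + (-27 - 2*U) = -27)
A(3)*(-111) + y(-1) = -27*(-111) + (3 + 2*(-1)) = 2997 + (3 - 2) = 2997 + 1 = 2998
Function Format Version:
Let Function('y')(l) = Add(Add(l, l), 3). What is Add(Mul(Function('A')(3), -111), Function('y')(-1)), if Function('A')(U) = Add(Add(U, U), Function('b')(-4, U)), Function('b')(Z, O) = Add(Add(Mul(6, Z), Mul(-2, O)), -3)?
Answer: 2998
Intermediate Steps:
Function('b')(Z, O) = Add(-3, Mul(-2, O), Mul(6, Z)) (Function('b')(Z, O) = Add(Add(Mul(-2, O), Mul(6, Z)), -3) = Add(-3, Mul(-2, O), Mul(6, Z)))
Function('y')(l) = Add(3, Mul(2, l)) (Function('y')(l) = Add(Mul(2, l), 3) = Add(3, Mul(2, l)))
Function('A')(U) = -27 (Function('A')(U) = Add(Add(U, U), Add(-3, Mul(-2, U), Mul(6, -4))) = Add(Mul(2, U), Add(-3, Mul(-2, U), -24)) = Add(Mul(2, U), Add(-27, Mul(-2, U))) = -27)
Add(Mul(Function('A')(3), -111), Function('y')(-1)) = Add(Mul(-27, -111), Add(3, Mul(2, -1))) = Add(2997, Add(3, -2)) = Add(2997, 1) = 2998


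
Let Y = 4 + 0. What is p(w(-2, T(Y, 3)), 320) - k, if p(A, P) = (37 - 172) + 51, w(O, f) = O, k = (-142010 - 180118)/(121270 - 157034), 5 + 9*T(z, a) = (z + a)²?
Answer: -831576/8941 ≈ -93.007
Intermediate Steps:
Y = 4
T(z, a) = -5/9 + (a + z)²/9 (T(z, a) = -5/9 + (z + a)²/9 = -5/9 + (a + z)²/9)
k = 80532/8941 (k = -322128/(-35764) = -322128*(-1/35764) = 80532/8941 ≈ 9.0070)
p(A, P) = -84 (p(A, P) = -135 + 51 = -84)
p(w(-2, T(Y, 3)), 320) - k = -84 - 1*80532/8941 = -84 - 80532/8941 = -831576/8941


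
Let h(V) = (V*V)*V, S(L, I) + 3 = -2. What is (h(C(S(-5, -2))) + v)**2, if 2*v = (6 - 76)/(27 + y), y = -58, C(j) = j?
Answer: 14745600/961 ≈ 15344.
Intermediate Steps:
S(L, I) = -5 (S(L, I) = -3 - 2 = -5)
h(V) = V**3 (h(V) = V**2*V = V**3)
v = 35/31 (v = ((6 - 76)/(27 - 58))/2 = (-70/(-31))/2 = (-70*(-1/31))/2 = (1/2)*(70/31) = 35/31 ≈ 1.1290)
(h(C(S(-5, -2))) + v)**2 = ((-5)**3 + 35/31)**2 = (-125 + 35/31)**2 = (-3840/31)**2 = 14745600/961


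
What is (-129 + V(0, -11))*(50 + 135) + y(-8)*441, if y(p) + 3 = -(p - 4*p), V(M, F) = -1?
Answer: -35957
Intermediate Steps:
y(p) = -3 + 3*p (y(p) = -3 - (p - 4*p) = -3 - (-3)*p = -3 + 3*p)
(-129 + V(0, -11))*(50 + 135) + y(-8)*441 = (-129 - 1)*(50 + 135) + (-3 + 3*(-8))*441 = -130*185 + (-3 - 24)*441 = -24050 - 27*441 = -24050 - 11907 = -35957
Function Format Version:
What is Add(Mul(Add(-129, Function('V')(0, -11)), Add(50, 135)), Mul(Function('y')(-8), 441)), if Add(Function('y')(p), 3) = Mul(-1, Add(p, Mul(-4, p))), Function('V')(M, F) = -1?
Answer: -35957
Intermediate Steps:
Function('y')(p) = Add(-3, Mul(3, p)) (Function('y')(p) = Add(-3, Mul(-1, Add(p, Mul(-4, p)))) = Add(-3, Mul(-1, Mul(-3, p))) = Add(-3, Mul(3, p)))
Add(Mul(Add(-129, Function('V')(0, -11)), Add(50, 135)), Mul(Function('y')(-8), 441)) = Add(Mul(Add(-129, -1), Add(50, 135)), Mul(Add(-3, Mul(3, -8)), 441)) = Add(Mul(-130, 185), Mul(Add(-3, -24), 441)) = Add(-24050, Mul(-27, 441)) = Add(-24050, -11907) = -35957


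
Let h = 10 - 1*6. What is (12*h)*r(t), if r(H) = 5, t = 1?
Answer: 240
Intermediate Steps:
h = 4 (h = 10 - 6 = 4)
(12*h)*r(t) = (12*4)*5 = 48*5 = 240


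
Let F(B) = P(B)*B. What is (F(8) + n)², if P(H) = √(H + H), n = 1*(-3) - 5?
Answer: 576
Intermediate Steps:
n = -8 (n = -3 - 5 = -8)
P(H) = √2*√H (P(H) = √(2*H) = √2*√H)
F(B) = √2*B^(3/2) (F(B) = (√2*√B)*B = √2*B^(3/2))
(F(8) + n)² = (√2*8^(3/2) - 8)² = (√2*(16*√2) - 8)² = (32 - 8)² = 24² = 576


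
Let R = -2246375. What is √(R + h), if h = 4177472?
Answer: √1931097 ≈ 1389.6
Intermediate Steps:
√(R + h) = √(-2246375 + 4177472) = √1931097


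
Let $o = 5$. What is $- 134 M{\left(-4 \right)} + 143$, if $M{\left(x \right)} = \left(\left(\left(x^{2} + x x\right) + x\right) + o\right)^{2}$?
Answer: $-145783$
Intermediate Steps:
$M{\left(x \right)} = \left(5 + x + 2 x^{2}\right)^{2}$ ($M{\left(x \right)} = \left(\left(\left(x^{2} + x x\right) + x\right) + 5\right)^{2} = \left(\left(\left(x^{2} + x^{2}\right) + x\right) + 5\right)^{2} = \left(\left(2 x^{2} + x\right) + 5\right)^{2} = \left(\left(x + 2 x^{2}\right) + 5\right)^{2} = \left(5 + x + 2 x^{2}\right)^{2}$)
$- 134 M{\left(-4 \right)} + 143 = - 134 \left(5 - 4 + 2 \left(-4\right)^{2}\right)^{2} + 143 = - 134 \left(5 - 4 + 2 \cdot 16\right)^{2} + 143 = - 134 \left(5 - 4 + 32\right)^{2} + 143 = - 134 \cdot 33^{2} + 143 = \left(-134\right) 1089 + 143 = -145926 + 143 = -145783$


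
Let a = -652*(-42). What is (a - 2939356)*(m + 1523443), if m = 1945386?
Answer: -10101132920788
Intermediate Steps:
a = 27384
(a - 2939356)*(m + 1523443) = (27384 - 2939356)*(1945386 + 1523443) = -2911972*3468829 = -10101132920788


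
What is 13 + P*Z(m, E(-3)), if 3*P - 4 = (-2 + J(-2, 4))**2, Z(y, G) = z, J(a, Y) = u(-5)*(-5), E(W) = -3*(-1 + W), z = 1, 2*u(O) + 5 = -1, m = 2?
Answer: 212/3 ≈ 70.667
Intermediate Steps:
u(O) = -3 (u(O) = -5/2 + (1/2)*(-1) = -5/2 - 1/2 = -3)
E(W) = 3 - 3*W
J(a, Y) = 15 (J(a, Y) = -3*(-5) = 15)
Z(y, G) = 1
P = 173/3 (P = 4/3 + (-2 + 15)**2/3 = 4/3 + (1/3)*13**2 = 4/3 + (1/3)*169 = 4/3 + 169/3 = 173/3 ≈ 57.667)
13 + P*Z(m, E(-3)) = 13 + (173/3)*1 = 13 + 173/3 = 212/3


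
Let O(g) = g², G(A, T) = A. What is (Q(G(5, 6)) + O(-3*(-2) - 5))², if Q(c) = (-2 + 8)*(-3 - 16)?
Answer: 12769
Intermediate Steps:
Q(c) = -114 (Q(c) = 6*(-19) = -114)
(Q(G(5, 6)) + O(-3*(-2) - 5))² = (-114 + (-3*(-2) - 5)²)² = (-114 + (6 - 5)²)² = (-114 + 1²)² = (-114 + 1)² = (-113)² = 12769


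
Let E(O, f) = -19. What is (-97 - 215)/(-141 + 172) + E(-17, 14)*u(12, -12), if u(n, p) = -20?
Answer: 11468/31 ≈ 369.94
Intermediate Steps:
(-97 - 215)/(-141 + 172) + E(-17, 14)*u(12, -12) = (-97 - 215)/(-141 + 172) - 19*(-20) = -312/31 + 380 = 11468/31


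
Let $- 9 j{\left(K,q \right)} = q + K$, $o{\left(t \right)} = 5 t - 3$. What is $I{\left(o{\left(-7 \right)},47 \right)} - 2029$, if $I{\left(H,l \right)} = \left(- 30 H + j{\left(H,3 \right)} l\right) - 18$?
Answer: $- \frac{6518}{9} \approx -724.22$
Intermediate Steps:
$o{\left(t \right)} = -3 + 5 t$
$j{\left(K,q \right)} = - \frac{K}{9} - \frac{q}{9}$ ($j{\left(K,q \right)} = - \frac{q + K}{9} = - \frac{K + q}{9} = - \frac{K}{9} - \frac{q}{9}$)
$I{\left(H,l \right)} = -18 - 30 H + l \left(- \frac{1}{3} - \frac{H}{9}\right)$ ($I{\left(H,l \right)} = \left(- 30 H + \left(- \frac{H}{9} - \frac{1}{3}\right) l\right) - 18 = \left(- 30 H + \left(- \frac{1}{3} - \frac{H}{9}\right) l\right) - 18 = \left(- 30 H + l \left(- \frac{1}{3} - \frac{H}{9}\right)\right) - 18 = -18 - 30 H + l \left(- \frac{1}{3} - \frac{H}{9}\right)$)
$I{\left(o{\left(-7 \right)},47 \right)} - 2029 = \left(-18 - 30 \left(-3 + 5 \left(-7\right)\right) - \frac{47 \left(3 + \left(-3 + 5 \left(-7\right)\right)\right)}{9}\right) - 2029 = \left(-18 - 30 \left(-3 - 35\right) - \frac{47 \left(3 - 38\right)}{9}\right) - 2029 = \left(-18 - -1140 - \frac{47 \left(3 - 38\right)}{9}\right) - 2029 = \left(-18 + 1140 - \frac{47}{9} \left(-35\right)\right) - 2029 = \left(-18 + 1140 + \frac{1645}{9}\right) - 2029 = \frac{11743}{9} - 2029 = - \frac{6518}{9}$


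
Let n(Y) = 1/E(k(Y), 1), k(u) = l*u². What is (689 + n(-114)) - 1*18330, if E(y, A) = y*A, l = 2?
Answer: -458524871/25992 ≈ -17641.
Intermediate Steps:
k(u) = 2*u²
E(y, A) = A*y
n(Y) = 1/(2*Y²) (n(Y) = 1/(1*(2*Y²)) = 1/(2*Y²))
(689 + n(-114)) - 1*18330 = (689 + (½)/(-114)²) - 1*18330 = (689 + (½)*(1/12996)) - 18330 = (689 + 1/25992) - 18330 = 17908489/25992 - 18330 = -458524871/25992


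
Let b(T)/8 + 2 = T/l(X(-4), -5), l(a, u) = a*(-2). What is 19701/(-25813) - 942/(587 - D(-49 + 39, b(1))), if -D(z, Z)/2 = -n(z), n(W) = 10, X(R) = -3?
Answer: -11828771/4878657 ≈ -2.4246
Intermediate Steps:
l(a, u) = -2*a
b(T) = -16 + 4*T/3 (b(T) = -16 + 8*(T/((-2*(-3)))) = -16 + 8*(T/6) = -16 + 4*T/3)
D(z, Z) = 20 (D(z, Z) = -(-2)*10 = -2*(-10) = 20)
19701/(-25813) - 942/(587 - D(-49 + 39, b(1))) = 19701/(-25813) - 942/(587 - 1*20) = 19701*(-1/25813) - 942/(587 - 20) = -19701/25813 - 942/567 = -19701/25813 - 942*1/567 = -19701/25813 - 314/189 = -11828771/4878657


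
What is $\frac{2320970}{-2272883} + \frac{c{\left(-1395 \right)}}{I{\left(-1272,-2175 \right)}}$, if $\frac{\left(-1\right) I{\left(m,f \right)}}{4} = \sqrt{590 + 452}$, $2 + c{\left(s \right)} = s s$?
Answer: $- \frac{2320970}{2272883} - \frac{1946023 \sqrt{1042}}{4168} \approx -15072.0$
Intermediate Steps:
$c{\left(s \right)} = -2 + s^{2}$ ($c{\left(s \right)} = -2 + s s = -2 + s^{2}$)
$I{\left(m,f \right)} = - 4 \sqrt{1042}$ ($I{\left(m,f \right)} = - 4 \sqrt{590 + 452} = - 4 \sqrt{1042}$)
$\frac{2320970}{-2272883} + \frac{c{\left(-1395 \right)}}{I{\left(-1272,-2175 \right)}} = \frac{2320970}{-2272883} + \frac{-2 + \left(-1395\right)^{2}}{\left(-4\right) \sqrt{1042}} = 2320970 \left(- \frac{1}{2272883}\right) + \left(-2 + 1946025\right) \left(- \frac{\sqrt{1042}}{4168}\right) = - \frac{2320970}{2272883} + 1946023 \left(- \frac{\sqrt{1042}}{4168}\right) = - \frac{2320970}{2272883} - \frac{1946023 \sqrt{1042}}{4168}$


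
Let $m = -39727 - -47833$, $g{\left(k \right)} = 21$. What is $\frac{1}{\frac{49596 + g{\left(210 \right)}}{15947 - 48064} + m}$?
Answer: $\frac{32117}{260290785} \approx 0.00012339$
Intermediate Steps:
$m = 8106$ ($m = -39727 + 47833 = 8106$)
$\frac{1}{\frac{49596 + g{\left(210 \right)}}{15947 - 48064} + m} = \frac{1}{\frac{49596 + 21}{15947 - 48064} + 8106} = \frac{1}{\frac{49617}{-32117} + 8106} = \frac{1}{49617 \left(- \frac{1}{32117}\right) + 8106} = \frac{1}{- \frac{49617}{32117} + 8106} = \frac{1}{\frac{260290785}{32117}} = \frac{32117}{260290785}$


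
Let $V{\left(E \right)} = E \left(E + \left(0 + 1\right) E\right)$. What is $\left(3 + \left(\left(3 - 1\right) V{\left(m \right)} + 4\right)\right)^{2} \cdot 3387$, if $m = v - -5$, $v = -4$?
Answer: $409827$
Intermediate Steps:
$m = 1$ ($m = -4 - -5 = -4 + 5 = 1$)
$V{\left(E \right)} = 2 E^{2}$ ($V{\left(E \right)} = E \left(E + 1 E\right) = E \left(E + E\right) = E 2 E = 2 E^{2}$)
$\left(3 + \left(\left(3 - 1\right) V{\left(m \right)} + 4\right)\right)^{2} \cdot 3387 = \left(3 + \left(\left(3 - 1\right) 2 \cdot 1^{2} + 4\right)\right)^{2} \cdot 3387 = \left(3 + \left(2 \cdot 2 \cdot 1 + 4\right)\right)^{2} \cdot 3387 = \left(3 + \left(2 \cdot 2 + 4\right)\right)^{2} \cdot 3387 = \left(3 + \left(4 + 4\right)\right)^{2} \cdot 3387 = \left(3 + 8\right)^{2} \cdot 3387 = 11^{2} \cdot 3387 = 121 \cdot 3387 = 409827$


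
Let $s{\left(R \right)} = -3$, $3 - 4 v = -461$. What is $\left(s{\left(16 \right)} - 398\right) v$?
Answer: $-46516$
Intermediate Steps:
$v = 116$ ($v = \frac{3}{4} - - \frac{461}{4} = \frac{3}{4} + \frac{461}{4} = 116$)
$\left(s{\left(16 \right)} - 398\right) v = \left(-3 - 398\right) 116 = \left(-401\right) 116 = -46516$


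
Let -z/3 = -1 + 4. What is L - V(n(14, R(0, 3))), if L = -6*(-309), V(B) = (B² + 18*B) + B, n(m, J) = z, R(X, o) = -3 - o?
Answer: 1944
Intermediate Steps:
z = -9 (z = -3*(-1 + 4) = -3*3 = -9)
n(m, J) = -9
V(B) = B² + 19*B
L = 1854
L - V(n(14, R(0, 3))) = 1854 - (-9)*(19 - 9) = 1854 - (-9)*10 = 1854 - 1*(-90) = 1854 + 90 = 1944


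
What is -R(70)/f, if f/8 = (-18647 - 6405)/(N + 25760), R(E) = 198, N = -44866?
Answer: -945747/50104 ≈ -18.876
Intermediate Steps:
f = 100208/9553 (f = 8*((-18647 - 6405)/(-44866 + 25760)) = 8*(-25052/(-19106)) = 8*(-25052*(-1/19106)) = 8*(12526/9553) = 100208/9553 ≈ 10.490)
-R(70)/f = -198/100208/9553 = -198*9553/100208 = -1*945747/50104 = -945747/50104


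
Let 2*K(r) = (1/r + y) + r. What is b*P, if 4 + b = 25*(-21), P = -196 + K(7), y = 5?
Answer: 1406611/14 ≈ 1.0047e+5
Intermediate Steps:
K(r) = 5/2 + r/2 + 1/(2*r) (K(r) = ((1/r + 5) + r)/2 = ((5 + 1/r) + r)/2 = (5 + r + 1/r)/2 = 5/2 + r/2 + 1/(2*r))
P = -2659/14 (P = -196 + (½)*(1 + 7*(5 + 7))/7 = -196 + (½)*(⅐)*(1 + 7*12) = -196 + (½)*(⅐)*(1 + 84) = -196 + (½)*(⅐)*85 = -196 + 85/14 = -2659/14 ≈ -189.93)
b = -529 (b = -4 + 25*(-21) = -4 - 525 = -529)
b*P = -529*(-2659/14) = 1406611/14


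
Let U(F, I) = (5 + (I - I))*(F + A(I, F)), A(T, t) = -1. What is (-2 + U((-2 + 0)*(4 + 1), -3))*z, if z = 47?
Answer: -2679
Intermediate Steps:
U(F, I) = -5 + 5*F (U(F, I) = (5 + (I - I))*(F - 1) = (5 + 0)*(-1 + F) = 5*(-1 + F) = -5 + 5*F)
(-2 + U((-2 + 0)*(4 + 1), -3))*z = (-2 + (-5 + 5*((-2 + 0)*(4 + 1))))*47 = (-2 + (-5 + 5*(-2*5)))*47 = (-2 + (-5 + 5*(-10)))*47 = (-2 + (-5 - 50))*47 = (-2 - 55)*47 = -57*47 = -2679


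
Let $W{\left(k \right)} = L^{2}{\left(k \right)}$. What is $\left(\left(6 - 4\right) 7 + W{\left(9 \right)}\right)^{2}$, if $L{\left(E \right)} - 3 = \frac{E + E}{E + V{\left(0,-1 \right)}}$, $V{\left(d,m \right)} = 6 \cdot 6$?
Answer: $\frac{408321}{625} \approx 653.31$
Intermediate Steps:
$V{\left(d,m \right)} = 36$
$L{\left(E \right)} = 3 + \frac{2 E}{36 + E}$ ($L{\left(E \right)} = 3 + \frac{E + E}{E + 36} = 3 + \frac{2 E}{36 + E}$)
$W{\left(k \right)} = \frac{\left(108 + 5 k\right)^{2}}{\left(36 + k\right)^{2}}$ ($W{\left(k \right)} = \left(\frac{108 + 5 k}{36 + k}\right)^{2} = \frac{\left(108 + 5 k\right)^{2}}{\left(36 + k\right)^{2}}$)
$\left(\left(6 - 4\right) 7 + W{\left(9 \right)}\right)^{2} = \left(\left(6 - 4\right) 7 + \frac{\left(108 + 5 \cdot 9\right)^{2}}{\left(36 + 9\right)^{2}}\right)^{2} = \left(2 \cdot 7 + \frac{\left(108 + 45\right)^{2}}{2025}\right)^{2} = \left(14 + \frac{153^{2}}{2025}\right)^{2} = \left(14 + \frac{1}{2025} \cdot 23409\right)^{2} = \left(14 + \frac{289}{25}\right)^{2} = \left(\frac{639}{25}\right)^{2} = \frac{408321}{625}$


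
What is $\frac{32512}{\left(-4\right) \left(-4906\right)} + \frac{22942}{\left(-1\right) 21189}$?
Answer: $\frac{29835370}{51976617} \approx 0.57402$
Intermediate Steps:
$\frac{32512}{\left(-4\right) \left(-4906\right)} + \frac{22942}{\left(-1\right) 21189} = \frac{32512}{19624} + \frac{22942}{-21189} = 32512 \cdot \frac{1}{19624} + 22942 \left(- \frac{1}{21189}\right) = \frac{4064}{2453} - \frac{22942}{21189} = \frac{29835370}{51976617}$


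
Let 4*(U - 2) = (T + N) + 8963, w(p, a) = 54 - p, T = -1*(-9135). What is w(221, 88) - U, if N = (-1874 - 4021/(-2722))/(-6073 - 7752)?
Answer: -706501694107/150526600 ≈ -4693.5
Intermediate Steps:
N = 5097007/37631650 (N = (-1874 - 4021*(-1/2722))/(-13825) = (-1874 + 4021/2722)*(-1/13825) = -5097007/2722*(-1/13825) = 5097007/37631650 ≈ 0.13544)
T = 9135
U = 681363751907/150526600 (U = 2 + ((9135 + 5097007/37631650) + 8963)/4 = 2 + (343770219757/37631650 + 8963)/4 = 2 + (¼)*(681062698707/37631650) = 2 + 681062698707/150526600 = 681363751907/150526600 ≈ 4526.5)
w(221, 88) - U = (54 - 1*221) - 1*681363751907/150526600 = (54 - 221) - 681363751907/150526600 = -167 - 681363751907/150526600 = -706501694107/150526600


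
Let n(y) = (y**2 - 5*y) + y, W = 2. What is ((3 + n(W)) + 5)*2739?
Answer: 10956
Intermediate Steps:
n(y) = y**2 - 4*y
((3 + n(W)) + 5)*2739 = ((3 + 2*(-4 + 2)) + 5)*2739 = ((3 + 2*(-2)) + 5)*2739 = ((3 - 4) + 5)*2739 = (-1 + 5)*2739 = 4*2739 = 10956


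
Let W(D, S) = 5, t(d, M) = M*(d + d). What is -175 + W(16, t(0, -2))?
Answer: -170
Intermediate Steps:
t(d, M) = 2*M*d (t(d, M) = M*(2*d) = 2*M*d)
-175 + W(16, t(0, -2)) = -175 + 5 = -170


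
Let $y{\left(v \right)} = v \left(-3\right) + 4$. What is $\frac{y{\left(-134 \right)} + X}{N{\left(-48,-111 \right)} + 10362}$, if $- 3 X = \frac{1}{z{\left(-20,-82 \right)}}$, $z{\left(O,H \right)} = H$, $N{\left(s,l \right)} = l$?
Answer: $\frac{99877}{2521746} \approx 0.039606$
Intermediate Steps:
$y{\left(v \right)} = 4 - 3 v$ ($y{\left(v \right)} = - 3 v + 4 = 4 - 3 v$)
$X = \frac{1}{246}$ ($X = - \frac{1}{3 \left(-82\right)} = \left(- \frac{1}{3}\right) \left(- \frac{1}{82}\right) = \frac{1}{246} \approx 0.004065$)
$\frac{y{\left(-134 \right)} + X}{N{\left(-48,-111 \right)} + 10362} = \frac{\left(4 - -402\right) + \frac{1}{246}}{-111 + 10362} = \frac{\left(4 + 402\right) + \frac{1}{246}}{10251} = \left(406 + \frac{1}{246}\right) \frac{1}{10251} = \frac{99877}{246} \cdot \frac{1}{10251} = \frac{99877}{2521746}$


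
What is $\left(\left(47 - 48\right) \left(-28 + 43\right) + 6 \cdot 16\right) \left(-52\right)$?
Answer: $-4212$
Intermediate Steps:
$\left(\left(47 - 48\right) \left(-28 + 43\right) + 6 \cdot 16\right) \left(-52\right) = \left(\left(-1\right) 15 + 96\right) \left(-52\right) = \left(-15 + 96\right) \left(-52\right) = 81 \left(-52\right) = -4212$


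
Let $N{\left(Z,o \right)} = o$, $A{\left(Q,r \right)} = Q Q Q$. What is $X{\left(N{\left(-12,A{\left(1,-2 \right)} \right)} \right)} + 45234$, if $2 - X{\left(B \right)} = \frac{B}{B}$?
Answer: $45235$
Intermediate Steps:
$A{\left(Q,r \right)} = Q^{3}$ ($A{\left(Q,r \right)} = Q^{2} Q = Q^{3}$)
$X{\left(B \right)} = 1$ ($X{\left(B \right)} = 2 - \frac{B}{B} = 2 - 1 = 1$)
$X{\left(N{\left(-12,A{\left(1,-2 \right)} \right)} \right)} + 45234 = 1 + 45234 = 45235$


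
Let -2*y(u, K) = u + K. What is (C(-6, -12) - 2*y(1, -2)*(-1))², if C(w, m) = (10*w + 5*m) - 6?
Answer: 15625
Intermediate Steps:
y(u, K) = -K/2 - u/2 (y(u, K) = -(u + K)/2 = -(K + u)/2 = -K/2 - u/2)
C(w, m) = -6 + 5*m + 10*w (C(w, m) = (5*m + 10*w) - 6 = -6 + 5*m + 10*w)
(C(-6, -12) - 2*y(1, -2)*(-1))² = ((-6 + 5*(-12) + 10*(-6)) - 2*(-½*(-2) - ½*1)*(-1))² = ((-6 - 60 - 60) - 2*(1 - ½)*(-1))² = (-126 - 2*½*(-1))² = (-126 - 1*(-1))² = (-126 + 1)² = (-125)² = 15625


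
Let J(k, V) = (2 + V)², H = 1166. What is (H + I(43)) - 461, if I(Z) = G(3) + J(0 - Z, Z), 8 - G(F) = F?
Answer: 2735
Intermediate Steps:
G(F) = 8 - F
I(Z) = 5 + (2 + Z)² (I(Z) = (8 - 1*3) + (2 + Z)² = (8 - 3) + (2 + Z)² = 5 + (2 + Z)²)
(H + I(43)) - 461 = (1166 + (5 + (2 + 43)²)) - 461 = (1166 + (5 + 45²)) - 461 = (1166 + (5 + 2025)) - 461 = (1166 + 2030) - 461 = 3196 - 461 = 2735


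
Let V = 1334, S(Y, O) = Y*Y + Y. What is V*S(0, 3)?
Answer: 0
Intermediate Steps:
S(Y, O) = Y + Y**2 (S(Y, O) = Y**2 + Y = Y + Y**2)
V*S(0, 3) = 1334*(0*(1 + 0)) = 1334*(0*1) = 1334*0 = 0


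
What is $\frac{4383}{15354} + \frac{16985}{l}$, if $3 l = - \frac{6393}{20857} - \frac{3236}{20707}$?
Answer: $- \frac{37543411309726609}{340983513718} \approx -1.101 \cdot 10^{5}$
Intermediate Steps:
$l = - \frac{199873103}{1295657697}$ ($l = \frac{- \frac{6393}{20857} - \frac{3236}{20707}}{3} = \frac{1}{3} \left(- \frac{199873103}{431885899}\right) = - \frac{199873103}{1295657697} \approx -0.15426$)
$\frac{4383}{15354} + \frac{16985}{l} = \frac{4383}{15354} + \frac{16985}{- \frac{199873103}{1295657697}} = 4383 \cdot \frac{1}{15354} + 16985 \left(- \frac{1295657697}{199873103}\right) = \frac{487}{1706} - \frac{22006745983545}{199873103} = - \frac{37543411309726609}{340983513718}$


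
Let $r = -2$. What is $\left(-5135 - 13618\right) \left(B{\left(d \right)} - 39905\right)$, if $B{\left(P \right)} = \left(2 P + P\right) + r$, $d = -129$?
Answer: $755633382$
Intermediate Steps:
$B{\left(P \right)} = -2 + 3 P$ ($B{\left(P \right)} = \left(2 P + P\right) - 2 = 3 P - 2 = -2 + 3 P$)
$\left(-5135 - 13618\right) \left(B{\left(d \right)} - 39905\right) = \left(-5135 - 13618\right) \left(\left(-2 + 3 \left(-129\right)\right) - 39905\right) = - 18753 \left(\left(-2 - 387\right) - 39905\right) = - 18753 \left(-389 - 39905\right) = \left(-18753\right) \left(-40294\right) = 755633382$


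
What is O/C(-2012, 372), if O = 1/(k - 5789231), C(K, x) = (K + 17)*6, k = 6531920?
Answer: -1/8889987330 ≈ -1.1249e-10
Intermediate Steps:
C(K, x) = 102 + 6*K (C(K, x) = (17 + K)*6 = 102 + 6*K)
O = 1/742689 (O = 1/(6531920 - 5789231) = 1/742689 ≈ 1.3465e-6)
O/C(-2012, 372) = 1/(742689*(102 + 6*(-2012))) = 1/(742689*(102 - 12072)) = (1/742689)/(-11970) = (1/742689)*(-1/11970) = -1/8889987330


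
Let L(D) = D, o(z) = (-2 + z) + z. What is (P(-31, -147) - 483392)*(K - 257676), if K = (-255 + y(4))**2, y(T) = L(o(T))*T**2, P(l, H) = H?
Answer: 112372045905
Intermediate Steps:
o(z) = -2 + 2*z
y(T) = T**2*(-2 + 2*T) (y(T) = (-2 + 2*T)*T**2 = T**2*(-2 + 2*T))
K = 25281 (K = (-255 + 2*4**2*(-1 + 4))**2 = (-255 + 2*16*3)**2 = (-255 + 96)**2 = (-159)**2 = 25281)
(P(-31, -147) - 483392)*(K - 257676) = (-147 - 483392)*(25281 - 257676) = -483539*(-232395) = 112372045905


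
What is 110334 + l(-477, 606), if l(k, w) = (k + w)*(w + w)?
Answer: 266682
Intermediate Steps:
l(k, w) = 2*w*(k + w) (l(k, w) = (k + w)*(2*w) = 2*w*(k + w))
110334 + l(-477, 606) = 110334 + 2*606*(-477 + 606) = 110334 + 2*606*129 = 110334 + 156348 = 266682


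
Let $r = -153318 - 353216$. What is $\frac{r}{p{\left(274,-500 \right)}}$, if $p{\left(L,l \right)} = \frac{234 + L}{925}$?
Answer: $- \frac{234271975}{254} \approx -9.2233 \cdot 10^{5}$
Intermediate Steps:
$p{\left(L,l \right)} = \frac{234}{925} + \frac{L}{925}$ ($p{\left(L,l \right)} = \left(234 + L\right) \frac{1}{925} = \frac{234}{925} + \frac{L}{925}$)
$r = -506534$
$\frac{r}{p{\left(274,-500 \right)}} = - \frac{506534}{\frac{234}{925} + \frac{1}{925} \cdot 274} = - \frac{506534}{\frac{234}{925} + \frac{274}{925}} = - \frac{506534}{\frac{508}{925}} = \left(-506534\right) \frac{925}{508} = - \frac{234271975}{254}$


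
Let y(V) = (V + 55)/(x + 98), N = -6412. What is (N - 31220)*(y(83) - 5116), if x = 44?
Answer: 13666700544/71 ≈ 1.9249e+8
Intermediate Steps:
y(V) = 55/142 + V/142 (y(V) = (V + 55)/(44 + 98) = (55 + V)/142 = (55 + V)*(1/142) = 55/142 + V/142)
(N - 31220)*(y(83) - 5116) = (-6412 - 31220)*((55/142 + (1/142)*83) - 5116) = -37632*((55/142 + 83/142) - 5116) = -37632*(69/71 - 5116) = -37632*(-363167/71) = 13666700544/71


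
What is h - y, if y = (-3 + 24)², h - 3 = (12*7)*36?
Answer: 2586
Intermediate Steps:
h = 3027 (h = 3 + (12*7)*36 = 3 + 84*36 = 3 + 3024 = 3027)
y = 441 (y = 21² = 441)
h - y = 3027 - 1*441 = 3027 - 441 = 2586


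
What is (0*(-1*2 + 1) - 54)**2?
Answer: 2916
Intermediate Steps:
(0*(-1*2 + 1) - 54)**2 = (0*(-2 + 1) - 54)**2 = (0*(-1) - 54)**2 = (0 - 54)**2 = (-54)**2 = 2916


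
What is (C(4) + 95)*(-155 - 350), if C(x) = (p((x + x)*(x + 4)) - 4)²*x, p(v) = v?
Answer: -7319975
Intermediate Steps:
C(x) = x*(-4 + 2*x*(4 + x))² (C(x) = ((x + x)*(x + 4) - 4)²*x = ((2*x)*(4 + x) - 4)²*x = (2*x*(4 + x) - 4)²*x = (-4 + 2*x*(4 + x))²*x = x*(-4 + 2*x*(4 + x))²)
(C(4) + 95)*(-155 - 350) = (4*4*(-2 + 4*(4 + 4))² + 95)*(-155 - 350) = (4*4*(-2 + 4*8)² + 95)*(-505) = (4*4*(-2 + 32)² + 95)*(-505) = (4*4*30² + 95)*(-505) = (4*4*900 + 95)*(-505) = (14400 + 95)*(-505) = 14495*(-505) = -7319975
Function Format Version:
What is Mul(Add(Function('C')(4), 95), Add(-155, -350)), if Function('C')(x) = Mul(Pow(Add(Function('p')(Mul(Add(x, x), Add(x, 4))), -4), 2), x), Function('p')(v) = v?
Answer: -7319975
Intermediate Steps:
Function('C')(x) = Mul(x, Pow(Add(-4, Mul(2, x, Add(4, x))), 2)) (Function('C')(x) = Mul(Pow(Add(Mul(Add(x, x), Add(x, 4)), -4), 2), x) = Mul(Pow(Add(Mul(Mul(2, x), Add(4, x)), -4), 2), x) = Mul(Pow(Add(Mul(2, x, Add(4, x)), -4), 2), x) = Mul(Pow(Add(-4, Mul(2, x, Add(4, x))), 2), x) = Mul(x, Pow(Add(-4, Mul(2, x, Add(4, x))), 2)))
Mul(Add(Function('C')(4), 95), Add(-155, -350)) = Mul(Add(Mul(4, 4, Pow(Add(-2, Mul(4, Add(4, 4))), 2)), 95), Add(-155, -350)) = Mul(Add(Mul(4, 4, Pow(Add(-2, Mul(4, 8)), 2)), 95), -505) = Mul(Add(Mul(4, 4, Pow(Add(-2, 32), 2)), 95), -505) = Mul(Add(Mul(4, 4, Pow(30, 2)), 95), -505) = Mul(Add(Mul(4, 4, 900), 95), -505) = Mul(Add(14400, 95), -505) = Mul(14495, -505) = -7319975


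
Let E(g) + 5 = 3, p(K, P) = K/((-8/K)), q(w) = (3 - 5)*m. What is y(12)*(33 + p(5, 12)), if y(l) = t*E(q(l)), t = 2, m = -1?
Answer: -239/2 ≈ -119.50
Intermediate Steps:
q(w) = 2 (q(w) = (3 - 5)*(-1) = -2*(-1) = 2)
p(K, P) = -K²/8 (p(K, P) = K*(-K/8) = -K²/8)
E(g) = -2 (E(g) = -5 + 3 = -2)
y(l) = -4 (y(l) = 2*(-2) = -4)
y(12)*(33 + p(5, 12)) = -4*(33 - ⅛*5²) = -4*(33 - ⅛*25) = -4*(33 - 25/8) = -4*239/8 = -239/2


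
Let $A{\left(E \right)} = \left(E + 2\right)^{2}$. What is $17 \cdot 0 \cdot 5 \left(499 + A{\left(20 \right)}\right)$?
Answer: $0$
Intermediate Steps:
$A{\left(E \right)} = \left(2 + E\right)^{2}$
$17 \cdot 0 \cdot 5 \left(499 + A{\left(20 \right)}\right) = 17 \cdot 0 \cdot 5 \left(499 + \left(2 + 20\right)^{2}\right) = 17 \cdot 0 \left(499 + 22^{2}\right) = 0 \left(499 + 484\right) = 0 \cdot 983 = 0$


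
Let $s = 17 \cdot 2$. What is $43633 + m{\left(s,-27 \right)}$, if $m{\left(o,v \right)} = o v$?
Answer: $42715$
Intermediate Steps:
$s = 34$
$43633 + m{\left(s,-27 \right)} = 43633 + 34 \left(-27\right) = 43633 - 918 = 42715$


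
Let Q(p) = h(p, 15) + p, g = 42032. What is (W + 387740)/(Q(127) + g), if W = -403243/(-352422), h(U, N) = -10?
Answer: 136648509523/14854234878 ≈ 9.1993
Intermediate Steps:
Q(p) = -10 + p
W = 403243/352422 (W = -403243*(-1/352422) = 403243/352422 ≈ 1.1442)
(W + 387740)/(Q(127) + g) = (403243/352422 + 387740)/((-10 + 127) + 42032) = 136648509523/(352422*(117 + 42032)) = (136648509523/352422)/42149 = (136648509523/352422)*(1/42149) = 136648509523/14854234878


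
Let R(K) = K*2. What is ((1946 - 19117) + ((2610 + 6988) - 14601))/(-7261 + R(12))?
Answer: 22174/7237 ≈ 3.0640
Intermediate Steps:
R(K) = 2*K
((1946 - 19117) + ((2610 + 6988) - 14601))/(-7261 + R(12)) = ((1946 - 19117) + ((2610 + 6988) - 14601))/(-7261 + 2*12) = (-17171 + (9598 - 14601))/(-7261 + 24) = (-17171 - 5003)/(-7237) = -22174*(-1/7237) = 22174/7237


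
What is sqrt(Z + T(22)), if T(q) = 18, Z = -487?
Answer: I*sqrt(469) ≈ 21.656*I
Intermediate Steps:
sqrt(Z + T(22)) = sqrt(-487 + 18) = sqrt(-469) = I*sqrt(469)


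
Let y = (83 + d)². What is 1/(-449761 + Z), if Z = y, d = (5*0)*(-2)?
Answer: -1/442872 ≈ -2.2580e-6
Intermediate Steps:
d = 0 (d = 0*(-2) = 0)
y = 6889 (y = (83 + 0)² = 83² = 6889)
Z = 6889
1/(-449761 + Z) = 1/(-449761 + 6889) = 1/(-442872) = -1/442872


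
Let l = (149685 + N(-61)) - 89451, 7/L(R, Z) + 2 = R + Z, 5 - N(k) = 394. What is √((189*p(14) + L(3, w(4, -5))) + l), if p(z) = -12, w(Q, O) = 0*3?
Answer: 4*√3599 ≈ 239.97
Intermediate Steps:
N(k) = -389 (N(k) = 5 - 1*394 = 5 - 394 = -389)
w(Q, O) = 0
L(R, Z) = 7/(-2 + R + Z) (L(R, Z) = 7/(-2 + (R + Z)) = 7/(-2 + R + Z))
l = 59845 (l = (149685 - 389) - 89451 = 149296 - 89451 = 59845)
√((189*p(14) + L(3, w(4, -5))) + l) = √((189*(-12) + 7/(-2 + 3 + 0)) + 59845) = √((-2268 + 7/1) + 59845) = √((-2268 + 7*1) + 59845) = √((-2268 + 7) + 59845) = √(-2261 + 59845) = √57584 = 4*√3599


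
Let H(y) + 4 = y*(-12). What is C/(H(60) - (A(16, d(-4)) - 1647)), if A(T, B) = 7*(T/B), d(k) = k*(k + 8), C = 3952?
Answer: 1976/465 ≈ 4.2495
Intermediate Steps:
d(k) = k*(8 + k)
A(T, B) = 7*T/B
H(y) = -4 - 12*y (H(y) = -4 + y*(-12) = -4 - 12*y)
C/(H(60) - (A(16, d(-4)) - 1647)) = 3952/((-4 - 12*60) - (7*16/(-4*(8 - 4)) - 1647)) = 3952/((-4 - 720) - (7*16/(-4*4) - 1647)) = 3952/(-724 - (7*16/(-16) - 1647)) = 3952/(-724 - (7*16*(-1/16) - 1647)) = 3952/(-724 - (-7 - 1647)) = 3952/(-724 - 1*(-1654)) = 3952/(-724 + 1654) = 3952/930 = 3952*(1/930) = 1976/465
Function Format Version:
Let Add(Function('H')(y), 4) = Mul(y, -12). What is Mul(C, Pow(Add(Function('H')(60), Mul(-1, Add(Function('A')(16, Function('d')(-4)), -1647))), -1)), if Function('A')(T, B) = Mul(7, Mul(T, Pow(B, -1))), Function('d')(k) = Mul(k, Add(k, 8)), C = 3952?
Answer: Rational(1976, 465) ≈ 4.2495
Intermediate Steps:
Function('d')(k) = Mul(k, Add(8, k))
Function('A')(T, B) = Mul(7, T, Pow(B, -1))
Function('H')(y) = Add(-4, Mul(-12, y)) (Function('H')(y) = Add(-4, Mul(y, -12)) = Add(-4, Mul(-12, y)))
Mul(C, Pow(Add(Function('H')(60), Mul(-1, Add(Function('A')(16, Function('d')(-4)), -1647))), -1)) = Mul(3952, Pow(Add(Add(-4, Mul(-12, 60)), Mul(-1, Add(Mul(7, 16, Pow(Mul(-4, Add(8, -4)), -1)), -1647))), -1)) = Mul(3952, Pow(Add(Add(-4, -720), Mul(-1, Add(Mul(7, 16, Pow(Mul(-4, 4), -1)), -1647))), -1)) = Mul(3952, Pow(Add(-724, Mul(-1, Add(Mul(7, 16, Pow(-16, -1)), -1647))), -1)) = Mul(3952, Pow(Add(-724, Mul(-1, Add(Mul(7, 16, Rational(-1, 16)), -1647))), -1)) = Mul(3952, Pow(Add(-724, Mul(-1, Add(-7, -1647))), -1)) = Mul(3952, Pow(Add(-724, Mul(-1, -1654)), -1)) = Mul(3952, Pow(Add(-724, 1654), -1)) = Mul(3952, Pow(930, -1)) = Mul(3952, Rational(1, 930)) = Rational(1976, 465)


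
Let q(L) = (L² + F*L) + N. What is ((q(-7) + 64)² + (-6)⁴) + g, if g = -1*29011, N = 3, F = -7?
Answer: -490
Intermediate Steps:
q(L) = 3 + L² - 7*L (q(L) = (L² - 7*L) + 3 = 3 + L² - 7*L)
g = -29011
((q(-7) + 64)² + (-6)⁴) + g = (((3 + (-7)² - 7*(-7)) + 64)² + (-6)⁴) - 29011 = (((3 + 49 + 49) + 64)² + 1296) - 29011 = ((101 + 64)² + 1296) - 29011 = (165² + 1296) - 29011 = (27225 + 1296) - 29011 = 28521 - 29011 = -490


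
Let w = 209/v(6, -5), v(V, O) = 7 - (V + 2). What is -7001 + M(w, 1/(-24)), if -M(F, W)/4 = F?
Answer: -6165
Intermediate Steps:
v(V, O) = 5 - V (v(V, O) = 7 - (2 + V) = 7 + (-2 - V) = 5 - V)
w = -209 (w = 209/(5 - 1*6) = 209/(5 - 6) = 209/(-1) = 209*(-1) = -209)
M(F, W) = -4*F
-7001 + M(w, 1/(-24)) = -7001 - 4*(-209) = -7001 + 836 = -6165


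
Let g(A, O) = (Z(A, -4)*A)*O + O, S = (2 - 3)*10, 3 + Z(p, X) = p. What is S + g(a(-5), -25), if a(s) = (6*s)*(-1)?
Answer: -20285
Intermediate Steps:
Z(p, X) = -3 + p
a(s) = -6*s
S = -10 (S = -1*10 = -10)
g(A, O) = O + A*O*(-3 + A) (g(A, O) = ((-3 + A)*A)*O + O = (A*(-3 + A))*O + O = A*O*(-3 + A) + O = O + A*O*(-3 + A))
S + g(a(-5), -25) = -10 - 25*(1 + (-6*(-5))*(-3 - 6*(-5))) = -10 - 25*(1 + 30*(-3 + 30)) = -10 - 25*(1 + 30*27) = -10 - 25*(1 + 810) = -10 - 25*811 = -10 - 20275 = -20285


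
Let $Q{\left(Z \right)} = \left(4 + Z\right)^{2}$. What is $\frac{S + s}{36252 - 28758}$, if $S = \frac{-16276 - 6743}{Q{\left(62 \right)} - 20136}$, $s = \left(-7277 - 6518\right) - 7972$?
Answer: $- \frac{38162249}{13139480} \approx -2.9044$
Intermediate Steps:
$s = -21767$ ($s = -13795 - 7972 = -21767$)
$S = \frac{7673}{5260}$ ($S = \frac{-16276 - 6743}{\left(4 + 62\right)^{2} - 20136} = - \frac{23019}{66^{2} - 20136} = - \frac{23019}{4356 - 20136} = - \frac{23019}{-15780} = \left(-23019\right) \left(- \frac{1}{15780}\right) = \frac{7673}{5260} \approx 1.4587$)
$\frac{S + s}{36252 - 28758} = \frac{\frac{7673}{5260} - 21767}{36252 - 28758} = - \frac{114486747}{5260 \cdot 7494} = \left(- \frac{114486747}{5260}\right) \frac{1}{7494} = - \frac{38162249}{13139480}$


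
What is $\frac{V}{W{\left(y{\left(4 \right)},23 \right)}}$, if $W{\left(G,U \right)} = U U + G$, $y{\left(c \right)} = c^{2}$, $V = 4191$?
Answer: $\frac{4191}{545} \approx 7.6899$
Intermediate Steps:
$W{\left(G,U \right)} = G + U^{2}$ ($W{\left(G,U \right)} = U^{2} + G = G + U^{2}$)
$\frac{V}{W{\left(y{\left(4 \right)},23 \right)}} = \frac{4191}{4^{2} + 23^{2}} = \frac{4191}{16 + 529} = \frac{4191}{545}$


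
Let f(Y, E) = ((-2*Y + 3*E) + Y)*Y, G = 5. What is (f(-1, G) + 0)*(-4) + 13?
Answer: 77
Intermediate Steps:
f(Y, E) = Y*(-Y + 3*E) (f(Y, E) = (-Y + 3*E)*Y = Y*(-Y + 3*E))
(f(-1, G) + 0)*(-4) + 13 = (-(-1*(-1) + 3*5) + 0)*(-4) + 13 = (-(1 + 15) + 0)*(-4) + 13 = (-1*16 + 0)*(-4) + 13 = (-16 + 0)*(-4) + 13 = -16*(-4) + 13 = 64 + 13 = 77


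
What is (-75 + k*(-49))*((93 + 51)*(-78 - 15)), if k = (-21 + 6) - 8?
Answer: -14088384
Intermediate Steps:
k = -23 (k = -15 - 8 = -23)
(-75 + k*(-49))*((93 + 51)*(-78 - 15)) = (-75 - 23*(-49))*((93 + 51)*(-78 - 15)) = (-75 + 1127)*(144*(-93)) = 1052*(-13392) = -14088384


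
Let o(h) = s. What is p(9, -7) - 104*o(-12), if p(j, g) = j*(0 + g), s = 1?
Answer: -167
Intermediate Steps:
p(j, g) = g*j (p(j, g) = j*g = g*j)
o(h) = 1
p(9, -7) - 104*o(-12) = -7*9 - 104*1 = -63 - 104 = -167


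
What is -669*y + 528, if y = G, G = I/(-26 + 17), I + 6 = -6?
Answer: -364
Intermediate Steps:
I = -12 (I = -6 - 6 = -12)
G = 4/3 (G = -12/(-26 + 17) = -12/(-9) = -⅑*(-12) = 4/3 ≈ 1.3333)
y = 4/3 ≈ 1.3333
-669*y + 528 = -669*4/3 + 528 = -892 + 528 = -364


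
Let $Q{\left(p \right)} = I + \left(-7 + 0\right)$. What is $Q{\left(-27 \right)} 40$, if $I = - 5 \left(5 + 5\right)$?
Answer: $-2280$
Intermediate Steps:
$I = -50$ ($I = \left(-5\right) 10 = -50$)
$Q{\left(p \right)} = -57$ ($Q{\left(p \right)} = -50 + \left(-7 + 0\right) = -50 - 7 = -57$)
$Q{\left(-27 \right)} 40 = \left(-57\right) 40 = -2280$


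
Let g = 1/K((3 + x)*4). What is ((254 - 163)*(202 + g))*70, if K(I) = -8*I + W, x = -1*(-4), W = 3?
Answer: 21874090/17 ≈ 1.2867e+6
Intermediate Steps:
x = 4
K(I) = 3 - 8*I (K(I) = -8*I + 3 = 3 - 8*I)
g = -1/221 (g = 1/(3 - 8*(3 + 4)*4) = 1/(3 - 56*4) = 1/(3 - 8*28) = 1/(3 - 224) = 1/(-221) = -1/221 ≈ -0.0045249)
((254 - 163)*(202 + g))*70 = ((254 - 163)*(202 - 1/221))*70 = (91*(44641/221))*70 = (312487/17)*70 = 21874090/17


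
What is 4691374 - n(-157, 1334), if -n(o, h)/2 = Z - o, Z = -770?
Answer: 4690148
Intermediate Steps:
n(o, h) = 1540 + 2*o (n(o, h) = -2*(-770 - o) = 1540 + 2*o)
4691374 - n(-157, 1334) = 4691374 - (1540 + 2*(-157)) = 4691374 - (1540 - 314) = 4691374 - 1*1226 = 4691374 - 1226 = 4690148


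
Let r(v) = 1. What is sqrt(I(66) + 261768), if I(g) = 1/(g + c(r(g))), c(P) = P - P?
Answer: sqrt(1140261474)/66 ≈ 511.63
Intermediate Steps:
c(P) = 0
I(g) = 1/g (I(g) = 1/(g + 0) = 1/g)
sqrt(I(66) + 261768) = sqrt(1/66 + 261768) = sqrt(17276689/66) = sqrt(1140261474)/66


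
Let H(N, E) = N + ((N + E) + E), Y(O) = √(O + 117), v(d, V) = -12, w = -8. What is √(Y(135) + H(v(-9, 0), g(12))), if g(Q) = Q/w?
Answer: √(-27 + 6*√7) ≈ 3.3355*I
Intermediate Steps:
g(Q) = -Q/8 (g(Q) = Q/(-8) = Q*(-⅛) = -Q/8)
Y(O) = √(117 + O)
H(N, E) = 2*E + 2*N (H(N, E) = N + ((E + N) + E) = N + (N + 2*E) = 2*E + 2*N)
√(Y(135) + H(v(-9, 0), g(12))) = √(√(117 + 135) + (2*(-⅛*12) + 2*(-12))) = √(√252 + (2*(-3/2) - 24)) = √(6*√7 + (-3 - 24)) = √(6*√7 - 27) = √(-27 + 6*√7)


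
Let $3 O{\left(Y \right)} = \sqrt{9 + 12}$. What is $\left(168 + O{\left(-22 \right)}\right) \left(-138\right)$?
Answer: $-23184 - 46 \sqrt{21} \approx -23395.0$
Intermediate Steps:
$O{\left(Y \right)} = \frac{\sqrt{21}}{3}$ ($O{\left(Y \right)} = \frac{\sqrt{9 + 12}}{3} = \frac{\sqrt{21}}{3}$)
$\left(168 + O{\left(-22 \right)}\right) \left(-138\right) = \left(168 + \frac{\sqrt{21}}{3}\right) \left(-138\right) = -23184 - 46 \sqrt{21}$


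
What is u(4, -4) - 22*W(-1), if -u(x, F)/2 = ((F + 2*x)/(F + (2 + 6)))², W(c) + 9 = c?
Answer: 218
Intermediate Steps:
W(c) = -9 + c
u(x, F) = -2*(F + 2*x)²/(8 + F)² (u(x, F) = -2*(F + 2*x)²/(F + (2 + 6))² = -2*(F + 2*x)²/(F + 8)² = -2*(F + 2*x)²/(8 + F)²)
u(4, -4) - 22*W(-1) = -2*(-4 + 2*4)²/(8 - 4)² - 22*(-9 - 1) = -2*(-4 + 8)²/4² - 22*(-10) = -2*1/16*4² + 220 = -2*1/16*16 + 220 = -2 + 220 = 218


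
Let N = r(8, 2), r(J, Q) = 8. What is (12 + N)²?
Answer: 400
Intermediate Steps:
N = 8
(12 + N)² = (12 + 8)² = 20² = 400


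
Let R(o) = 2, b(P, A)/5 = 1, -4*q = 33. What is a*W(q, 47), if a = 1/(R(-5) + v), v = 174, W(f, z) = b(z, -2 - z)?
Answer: 5/176 ≈ 0.028409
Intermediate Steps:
q = -33/4 (q = -1/4*33 = -33/4 ≈ -8.2500)
b(P, A) = 5 (b(P, A) = 5*1 = 5)
W(f, z) = 5
a = 1/176 (a = 1/(2 + 174) = 1/176 ≈ 0.0056818)
a*W(q, 47) = (1/176)*5 = 5/176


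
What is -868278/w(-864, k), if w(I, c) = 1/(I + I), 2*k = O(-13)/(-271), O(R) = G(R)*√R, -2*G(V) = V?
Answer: 1500384384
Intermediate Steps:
G(V) = -V/2
O(R) = -R^(3/2)/2 (O(R) = (-R/2)*√R = -R^(3/2)/2)
k = -13*I*√13/1084 (k = (-(-13)*I*√13/2/(-271))/2 = (-(-13)*I*√13/2*(-1/271))/2 = ((13*I*√13/2)*(-1/271))/2 = (-13*I*√13/542)/2 = -13*I*√13/1084 ≈ -0.04324*I)
w(I, c) = 1/(2*I)
-868278/w(-864, k) = -868278/((½)/(-864)) = -868278/((½)*(-1/864)) = -868278/(-1/1728) = -868278*(-1728) = 1500384384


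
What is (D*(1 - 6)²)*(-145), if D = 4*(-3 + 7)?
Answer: -58000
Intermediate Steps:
D = 16 (D = 4*4 = 16)
(D*(1 - 6)²)*(-145) = (16*(1 - 6)²)*(-145) = (16*(-5)²)*(-145) = (16*25)*(-145) = 400*(-145) = -58000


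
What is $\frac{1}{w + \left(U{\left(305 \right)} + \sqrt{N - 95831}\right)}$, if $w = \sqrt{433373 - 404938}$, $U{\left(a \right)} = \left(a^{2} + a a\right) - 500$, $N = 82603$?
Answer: $\frac{1}{185550 + 11 \sqrt{235} + 2 i \sqrt{3307}} \approx 5.3845 \cdot 10^{-6} - 3.33 \cdot 10^{-9} i$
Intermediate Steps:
$U{\left(a \right)} = -500 + 2 a^{2}$ ($U{\left(a \right)} = \left(a^{2} + a^{2}\right) - 500 = 2 a^{2} - 500 = -500 + 2 a^{2}$)
$w = 11 \sqrt{235}$ ($w = \sqrt{28435} = 11 \sqrt{235} \approx 168.63$)
$\frac{1}{w + \left(U{\left(305 \right)} + \sqrt{N - 95831}\right)} = \frac{1}{11 \sqrt{235} - \left(500 - 186050 - \sqrt{82603 - 95831}\right)} = \frac{1}{11 \sqrt{235} + \left(\left(-500 + 2 \cdot 93025\right) + \sqrt{-13228}\right)} = \frac{1}{11 \sqrt{235} + \left(\left(-500 + 186050\right) + 2 i \sqrt{3307}\right)} = \frac{1}{11 \sqrt{235} + \left(185550 + 2 i \sqrt{3307}\right)} = \frac{1}{185550 + 11 \sqrt{235} + 2 i \sqrt{3307}}$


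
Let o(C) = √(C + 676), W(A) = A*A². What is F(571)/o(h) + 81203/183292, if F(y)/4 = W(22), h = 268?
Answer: 81203/183292 + 10648*√59/59 ≈ 1386.7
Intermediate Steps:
W(A) = A³
o(C) = √(676 + C)
F(y) = 42592 (F(y) = 4*22³ = 4*10648 = 42592)
F(571)/o(h) + 81203/183292 = 42592/(√(676 + 268)) + 81203/183292 = 42592/(√944) + 81203*(1/183292) = 42592/((4*√59)) + 81203/183292 = 42592*(√59/236) + 81203/183292 = 10648*√59/59 + 81203/183292 = 81203/183292 + 10648*√59/59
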